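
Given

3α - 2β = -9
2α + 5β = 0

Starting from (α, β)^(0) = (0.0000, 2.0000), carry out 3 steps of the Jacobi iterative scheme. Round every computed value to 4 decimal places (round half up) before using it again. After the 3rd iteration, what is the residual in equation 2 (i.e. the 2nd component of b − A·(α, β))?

-0.8890

Iteration 1:
  α = (-9 - (-2)·2.0000) / (3) = -1.6667
  β = (0 - (2)·0.0000) / (5) = 0.0000
Iteration 2:
  α = (-9 - (-2)·0.0000) / (3) = -3.0000
  β = (0 - (2)·-1.6667) / (5) = 0.6667
Iteration 3:
  α = (-9 - (-2)·0.6667) / (3) = -2.5555
  β = (0 - (2)·-3.0000) / (5) = 1.2000
Residual b − A·x = (1.0665, -0.8890)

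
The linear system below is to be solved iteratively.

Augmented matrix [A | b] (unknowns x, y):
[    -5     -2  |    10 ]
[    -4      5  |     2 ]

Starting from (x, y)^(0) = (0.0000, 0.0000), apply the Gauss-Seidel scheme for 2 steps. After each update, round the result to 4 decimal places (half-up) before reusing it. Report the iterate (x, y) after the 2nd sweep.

(-1.5200, -0.8160)

Iteration 1:
  x = (10 - (-2)·0.0000) / (-5) = -2.0000
  y = (2 - (-4)·-2.0000) / (5) = -1.2000
Iteration 2:
  x = (10 - (-2)·-1.2000) / (-5) = -1.5200
  y = (2 - (-4)·-1.5200) / (5) = -0.8160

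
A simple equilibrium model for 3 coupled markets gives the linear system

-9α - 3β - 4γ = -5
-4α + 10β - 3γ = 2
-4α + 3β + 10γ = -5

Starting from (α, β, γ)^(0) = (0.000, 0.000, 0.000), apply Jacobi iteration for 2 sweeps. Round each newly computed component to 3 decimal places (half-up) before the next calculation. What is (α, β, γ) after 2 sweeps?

Iteration 1:
  α = (-5 - (-3)·0.000 - (-4)·0.000) / (-9) = 0.556
  β = (2 - (-4)·0.000 - (-3)·0.000) / (10) = 0.200
  γ = (-5 - (-4)·0.000 - (3)·0.000) / (10) = -0.500
Iteration 2:
  α = (-5 - (-3)·0.200 - (-4)·-0.500) / (-9) = 0.711
  β = (2 - (-4)·0.556 - (-3)·-0.500) / (10) = 0.272
  γ = (-5 - (-4)·0.556 - (3)·0.200) / (10) = -0.338

(0.711, 0.272, -0.338)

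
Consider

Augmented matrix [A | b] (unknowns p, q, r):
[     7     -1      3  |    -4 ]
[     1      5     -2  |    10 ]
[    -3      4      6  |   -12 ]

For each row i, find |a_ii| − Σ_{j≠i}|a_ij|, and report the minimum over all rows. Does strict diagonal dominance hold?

-1

row 1: |7| − (1+3) = 3
row 2: |5| − (1+2) = 2
row 3: |6| − (3+4) = -1
minimum over rows = -1 → not strictly diagonally dominant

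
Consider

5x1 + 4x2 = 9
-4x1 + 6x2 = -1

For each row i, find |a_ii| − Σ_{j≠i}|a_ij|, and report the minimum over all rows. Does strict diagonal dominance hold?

1

row 1: |5| − (4) = 1
row 2: |6| − (4) = 2
minimum over rows = 1 → strictly diagonally dominant (convergence guaranteed)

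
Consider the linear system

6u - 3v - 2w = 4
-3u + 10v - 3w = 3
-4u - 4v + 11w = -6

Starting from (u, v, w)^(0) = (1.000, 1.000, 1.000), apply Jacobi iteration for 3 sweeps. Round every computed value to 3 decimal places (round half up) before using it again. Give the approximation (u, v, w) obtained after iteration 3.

(1.178, 0.751, 0.175)

Iteration 1:
  u = (4 - (-3)·1.000 - (-2)·1.000) / (6) = 1.500
  v = (3 - (-3)·1.000 - (-3)·1.000) / (10) = 0.900
  w = (-6 - (-4)·1.000 - (-4)·1.000) / (11) = 0.182
Iteration 2:
  u = (4 - (-3)·0.900 - (-2)·0.182) / (6) = 1.177
  v = (3 - (-3)·1.500 - (-3)·0.182) / (10) = 0.805
  w = (-6 - (-4)·1.500 - (-4)·0.900) / (11) = 0.327
Iteration 3:
  u = (4 - (-3)·0.805 - (-2)·0.327) / (6) = 1.178
  v = (3 - (-3)·1.177 - (-3)·0.327) / (10) = 0.751
  w = (-6 - (-4)·1.177 - (-4)·0.805) / (11) = 0.175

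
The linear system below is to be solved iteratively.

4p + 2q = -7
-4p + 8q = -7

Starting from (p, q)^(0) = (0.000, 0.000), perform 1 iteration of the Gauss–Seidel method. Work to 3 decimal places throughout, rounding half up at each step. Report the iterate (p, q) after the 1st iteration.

(-1.750, -1.750)

Iteration 1:
  p = (-7 - (2)·0.000) / (4) = -1.750
  q = (-7 - (-4)·-1.750) / (8) = -1.750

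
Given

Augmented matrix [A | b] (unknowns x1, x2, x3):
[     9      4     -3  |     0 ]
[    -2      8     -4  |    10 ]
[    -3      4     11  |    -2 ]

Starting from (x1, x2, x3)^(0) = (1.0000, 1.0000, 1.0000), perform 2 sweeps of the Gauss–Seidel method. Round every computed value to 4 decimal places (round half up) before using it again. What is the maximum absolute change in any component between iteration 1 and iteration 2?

1.1526

Iteration 1:
  x1 = (0 - (4)·1.0000 - (-3)·1.0000) / (9) = -0.1111
  x2 = (10 - (-2)·-0.1111 - (-4)·1.0000) / (8) = 1.7222
  x3 = (-2 - (-3)·-0.1111 - (4)·1.7222) / (11) = -0.8384
Iteration 2:
  x1 = (0 - (4)·1.7222 - (-3)·-0.8384) / (9) = -1.0449
  x2 = (10 - (-2)·-1.0449 - (-4)·-0.8384) / (8) = 0.5696
  x3 = (-2 - (-3)·-1.0449 - (4)·0.5696) / (11) = -0.6739
Change: (-0.9338, -1.1526, 0.1645) → max |·| = 1.1526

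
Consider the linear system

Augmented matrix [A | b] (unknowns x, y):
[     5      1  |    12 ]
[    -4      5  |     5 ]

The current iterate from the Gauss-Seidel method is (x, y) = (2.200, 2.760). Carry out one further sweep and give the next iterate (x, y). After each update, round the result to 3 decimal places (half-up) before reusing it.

(1.848, 2.478)

One sweep:
  x = (12 - (1)·2.760) / (5) = 1.848
  y = (5 - (-4)·1.848) / (5) = 2.478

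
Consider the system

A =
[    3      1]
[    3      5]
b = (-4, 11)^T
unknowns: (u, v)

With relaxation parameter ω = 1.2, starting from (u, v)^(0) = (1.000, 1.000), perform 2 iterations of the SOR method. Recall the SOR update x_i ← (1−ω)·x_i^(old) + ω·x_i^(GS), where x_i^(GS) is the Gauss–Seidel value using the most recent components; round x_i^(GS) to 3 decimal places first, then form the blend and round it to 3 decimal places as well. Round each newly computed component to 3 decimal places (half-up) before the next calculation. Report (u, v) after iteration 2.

Iteration 1:
  u: GS value = (-4 - (1)·1.000) / (3) = -1.667;  u ← (1−ω)·1.000 + ω·-1.667 = -2.200
  v: GS value = (11 - (3)·-2.200) / (5) = 3.520;  v ← (1−ω)·1.000 + ω·3.520 = 4.024
Iteration 2:
  u: GS value = (-4 - (1)·4.024) / (3) = -2.675;  u ← (1−ω)·-2.200 + ω·-2.675 = -2.770
  v: GS value = (11 - (3)·-2.770) / (5) = 3.862;  v ← (1−ω)·4.024 + ω·3.862 = 3.830

(-2.770, 3.830)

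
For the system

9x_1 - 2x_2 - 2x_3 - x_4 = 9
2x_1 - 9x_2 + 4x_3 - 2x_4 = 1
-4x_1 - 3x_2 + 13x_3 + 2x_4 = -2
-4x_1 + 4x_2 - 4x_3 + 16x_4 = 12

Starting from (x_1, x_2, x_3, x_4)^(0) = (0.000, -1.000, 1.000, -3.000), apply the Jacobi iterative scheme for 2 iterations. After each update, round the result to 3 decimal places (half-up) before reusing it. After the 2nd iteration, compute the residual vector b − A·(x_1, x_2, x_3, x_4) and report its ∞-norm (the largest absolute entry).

7.720

Iteration 1:
  x_1 = (9 - (-2)·-1.000 - (-2)·1.000 - (-1)·-3.000) / (9) = 0.667
  x_2 = (1 - (2)·0.000 - (4)·1.000 - (-2)·-3.000) / (-9) = 1.000
  x_3 = (-2 - (-4)·0.000 - (-3)·-1.000 - (2)·-3.000) / (13) = 0.077
  x_4 = (12 - (-4)·0.000 - (4)·-1.000 - (-4)·1.000) / (16) = 1.250
Iteration 2:
  x_1 = (9 - (-2)·1.000 - (-2)·0.077 - (-1)·1.250) / (9) = 1.378
  x_2 = (1 - (2)·0.667 - (4)·0.077 - (-2)·1.250) / (-9) = -0.206
  x_3 = (-2 - (-4)·0.667 - (-3)·1.000 - (2)·1.250) / (13) = 0.090
  x_4 = (12 - (-4)·0.667 - (4)·1.000 - (-4)·0.077) / (16) = 0.686
Residual b − A·x = (-2.948, -2.598, 0.352, 7.720); ∞-norm = 7.720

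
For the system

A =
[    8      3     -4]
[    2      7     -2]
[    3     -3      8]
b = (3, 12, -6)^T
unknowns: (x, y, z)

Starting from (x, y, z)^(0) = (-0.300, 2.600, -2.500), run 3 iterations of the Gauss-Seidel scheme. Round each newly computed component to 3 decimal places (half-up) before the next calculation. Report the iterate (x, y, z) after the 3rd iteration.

Iteration 1:
  x = (3 - (3)·2.600 - (-4)·-2.500) / (8) = -1.850
  y = (12 - (2)·-1.850 - (-2)·-2.500) / (7) = 1.529
  z = (-6 - (3)·-1.850 - (-3)·1.529) / (8) = 0.517
Iteration 2:
  x = (3 - (3)·1.529 - (-4)·0.517) / (8) = 0.060
  y = (12 - (2)·0.060 - (-2)·0.517) / (7) = 1.845
  z = (-6 - (3)·0.060 - (-3)·1.845) / (8) = -0.081
Iteration 3:
  x = (3 - (3)·1.845 - (-4)·-0.081) / (8) = -0.357
  y = (12 - (2)·-0.357 - (-2)·-0.081) / (7) = 1.793
  z = (-6 - (3)·-0.357 - (-3)·1.793) / (8) = 0.056

(-0.357, 1.793, 0.056)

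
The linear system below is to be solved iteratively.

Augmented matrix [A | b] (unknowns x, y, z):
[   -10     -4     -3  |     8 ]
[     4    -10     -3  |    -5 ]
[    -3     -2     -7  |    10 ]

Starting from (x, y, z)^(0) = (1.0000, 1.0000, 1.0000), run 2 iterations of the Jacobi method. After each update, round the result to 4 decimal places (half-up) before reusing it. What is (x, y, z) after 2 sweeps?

Iteration 1:
  x = (8 - (-4)·1.0000 - (-3)·1.0000) / (-10) = -1.5000
  y = (-5 - (4)·1.0000 - (-3)·1.0000) / (-10) = 0.6000
  z = (10 - (-3)·1.0000 - (-2)·1.0000) / (-7) = -2.1429
Iteration 2:
  x = (8 - (-4)·0.6000 - (-3)·-2.1429) / (-10) = -0.3971
  y = (-5 - (4)·-1.5000 - (-3)·-2.1429) / (-10) = 0.5429
  z = (10 - (-3)·-1.5000 - (-2)·0.6000) / (-7) = -0.9571

(-0.3971, 0.5429, -0.9571)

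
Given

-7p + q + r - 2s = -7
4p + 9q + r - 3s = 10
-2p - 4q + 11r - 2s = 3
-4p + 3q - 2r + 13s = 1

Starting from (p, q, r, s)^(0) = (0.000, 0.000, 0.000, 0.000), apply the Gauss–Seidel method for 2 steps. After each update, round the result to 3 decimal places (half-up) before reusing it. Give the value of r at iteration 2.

Iteration 1:
  p = (-7 - (1)·0.000 - (1)·0.000 - (-2)·0.000) / (-7) = 1.000
  q = (10 - (4)·1.000 - (1)·0.000 - (-3)·0.000) / (9) = 0.667
  r = (3 - (-2)·1.000 - (-4)·0.667 - (-2)·0.000) / (11) = 0.697
  s = (1 - (-4)·1.000 - (3)·0.667 - (-2)·0.697) / (13) = 0.338
Iteration 2:
  p = (-7 - (1)·0.667 - (1)·0.697 - (-2)·0.338) / (-7) = 1.098
  q = (10 - (4)·1.098 - (1)·0.697 - (-3)·0.338) / (9) = 0.658
  r = (3 - (-2)·1.098 - (-4)·0.658 - (-2)·0.338) / (11) = 0.773
  s = (1 - (-4)·1.098 - (3)·0.658 - (-2)·0.773) / (13) = 0.382

0.773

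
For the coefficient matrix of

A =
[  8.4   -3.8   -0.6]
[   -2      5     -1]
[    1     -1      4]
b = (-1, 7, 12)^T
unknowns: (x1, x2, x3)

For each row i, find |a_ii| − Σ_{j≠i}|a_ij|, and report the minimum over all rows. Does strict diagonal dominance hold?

2

row 1: |8.4| − (3.8+0.6) = 4
row 2: |5| − (2+1) = 2
row 3: |4| − (1+1) = 2
minimum over rows = 2 → strictly diagonally dominant (convergence guaranteed)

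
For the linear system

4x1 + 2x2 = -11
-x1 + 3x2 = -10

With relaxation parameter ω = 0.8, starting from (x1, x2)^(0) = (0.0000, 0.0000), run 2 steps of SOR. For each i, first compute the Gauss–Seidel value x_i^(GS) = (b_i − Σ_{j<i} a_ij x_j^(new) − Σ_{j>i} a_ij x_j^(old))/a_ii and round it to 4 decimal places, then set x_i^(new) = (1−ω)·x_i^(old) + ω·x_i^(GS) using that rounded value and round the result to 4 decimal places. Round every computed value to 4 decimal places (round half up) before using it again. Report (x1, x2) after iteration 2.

Iteration 1:
  x1: GS value = (-11 - (2)·0.0000) / (4) = -2.7500;  x1 ← (1−ω)·0.0000 + ω·-2.7500 = -2.2000
  x2: GS value = (-10 - (-1)·-2.2000) / (3) = -4.0667;  x2 ← (1−ω)·0.0000 + ω·-4.0667 = -3.2534
Iteration 2:
  x1: GS value = (-11 - (2)·-3.2534) / (4) = -1.1233;  x1 ← (1−ω)·-2.2000 + ω·-1.1233 = -1.3386
  x2: GS value = (-10 - (-1)·-1.3386) / (3) = -3.7795;  x2 ← (1−ω)·-3.2534 + ω·-3.7795 = -3.6743

(-1.3386, -3.6743)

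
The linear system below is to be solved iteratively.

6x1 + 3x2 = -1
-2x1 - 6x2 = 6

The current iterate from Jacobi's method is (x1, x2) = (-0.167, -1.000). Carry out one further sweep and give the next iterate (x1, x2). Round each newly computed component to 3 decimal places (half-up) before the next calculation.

(0.333, -0.944)

One sweep:
  x1 = (-1 - (3)·-1.000) / (6) = 0.333
  x2 = (6 - (-2)·-0.167) / (-6) = -0.944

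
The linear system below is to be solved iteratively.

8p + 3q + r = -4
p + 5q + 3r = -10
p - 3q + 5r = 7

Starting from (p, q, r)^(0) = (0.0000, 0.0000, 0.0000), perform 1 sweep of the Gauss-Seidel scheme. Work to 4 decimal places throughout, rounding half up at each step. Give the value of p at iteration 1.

-0.5000

Iteration 1:
  p = (-4 - (3)·0.0000 - (1)·0.0000) / (8) = -0.5000
  q = (-10 - (1)·-0.5000 - (3)·0.0000) / (5) = -1.9000
  r = (7 - (1)·-0.5000 - (-3)·-1.9000) / (5) = 0.3600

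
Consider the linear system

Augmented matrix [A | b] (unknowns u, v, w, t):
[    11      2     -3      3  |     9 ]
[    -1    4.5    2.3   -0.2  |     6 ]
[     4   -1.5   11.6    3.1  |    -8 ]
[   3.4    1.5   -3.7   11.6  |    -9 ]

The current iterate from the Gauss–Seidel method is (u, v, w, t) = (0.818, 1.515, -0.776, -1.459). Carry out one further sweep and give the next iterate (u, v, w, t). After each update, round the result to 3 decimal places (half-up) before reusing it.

(0.729, 1.827, -0.315, -1.326)

One sweep:
  u = (9 - (2)·1.515 - (-3)·-0.776 - (3)·-1.459) / (11) = 0.729
  v = (6 - (-1)·0.729 - (2.3)·-0.776 - (-0.2)·-1.459) / (4.5) = 1.827
  w = (-8 - (4)·0.729 - (-1.5)·1.827 - (3.1)·-1.459) / (11.6) = -0.315
  t = (-9 - (3.4)·0.729 - (1.5)·1.827 - (-3.7)·-0.315) / (11.6) = -1.326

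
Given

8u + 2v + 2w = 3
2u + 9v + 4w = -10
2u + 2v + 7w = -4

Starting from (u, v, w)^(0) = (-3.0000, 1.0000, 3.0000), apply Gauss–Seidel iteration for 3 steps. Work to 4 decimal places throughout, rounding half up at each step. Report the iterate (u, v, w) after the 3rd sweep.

Iteration 1:
  u = (3 - (2)·1.0000 - (2)·3.0000) / (8) = -0.6250
  v = (-10 - (2)·-0.6250 - (4)·3.0000) / (9) = -2.3056
  w = (-4 - (2)·-0.6250 - (2)·-2.3056) / (7) = 0.2659
Iteration 2:
  u = (3 - (2)·-2.3056 - (2)·0.2659) / (8) = 0.8849
  v = (-10 - (2)·0.8849 - (4)·0.2659) / (9) = -1.4259
  w = (-4 - (2)·0.8849 - (2)·-1.4259) / (7) = -0.4169
Iteration 3:
  u = (3 - (2)·-1.4259 - (2)·-0.4169) / (8) = 0.8357
  v = (-10 - (2)·0.8357 - (4)·-0.4169) / (9) = -1.1115
  w = (-4 - (2)·0.8357 - (2)·-1.1115) / (7) = -0.4926

(0.8357, -1.1115, -0.4926)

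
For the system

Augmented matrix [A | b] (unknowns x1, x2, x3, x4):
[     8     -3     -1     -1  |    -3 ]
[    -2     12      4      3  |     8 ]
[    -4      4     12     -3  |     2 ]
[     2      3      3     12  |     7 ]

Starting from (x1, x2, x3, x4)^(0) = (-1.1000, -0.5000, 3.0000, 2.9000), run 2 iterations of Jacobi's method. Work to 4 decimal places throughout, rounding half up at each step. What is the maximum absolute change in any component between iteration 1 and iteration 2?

Iteration 1:
  x1 = (-3 - (-3)·-0.5000 - (-1)·3.0000 - (-1)·2.9000) / (8) = 0.1750
  x2 = (8 - (-2)·-1.1000 - (4)·3.0000 - (3)·2.9000) / (12) = -1.2417
  x3 = (2 - (-4)·-1.1000 - (4)·-0.5000 - (-3)·2.9000) / (12) = 0.6917
  x4 = (7 - (2)·-1.1000 - (3)·-0.5000 - (3)·3.0000) / (12) = 0.1417
Iteration 2:
  x1 = (-3 - (-3)·-1.2417 - (-1)·0.6917 - (-1)·0.1417) / (8) = -0.7365
  x2 = (8 - (-2)·0.1750 - (4)·0.6917 - (3)·0.1417) / (12) = 0.4298
  x3 = (2 - (-4)·0.1750 - (4)·-1.2417 - (-3)·0.1417) / (12) = 0.6743
  x4 = (7 - (2)·0.1750 - (3)·-1.2417 - (3)·0.6917) / (12) = 0.6917
Change: (-0.9115, 1.6715, -0.0174, 0.5500) → max |·| = 1.6715

1.6715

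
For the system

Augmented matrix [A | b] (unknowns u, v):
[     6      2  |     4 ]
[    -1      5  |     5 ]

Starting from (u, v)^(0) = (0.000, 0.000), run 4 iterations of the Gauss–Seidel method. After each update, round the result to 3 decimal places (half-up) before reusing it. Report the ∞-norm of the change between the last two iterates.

0.002

Iteration 1:
  u = (4 - (2)·0.000) / (6) = 0.667
  v = (5 - (-1)·0.667) / (5) = 1.133
Iteration 2:
  u = (4 - (2)·1.133) / (6) = 0.289
  v = (5 - (-1)·0.289) / (5) = 1.058
Iteration 3:
  u = (4 - (2)·1.058) / (6) = 0.314
  v = (5 - (-1)·0.314) / (5) = 1.063
Iteration 4:
  u = (4 - (2)·1.063) / (6) = 0.312
  v = (5 - (-1)·0.312) / (5) = 1.062
Change: (-0.002, -0.001) → max |·| = 0.002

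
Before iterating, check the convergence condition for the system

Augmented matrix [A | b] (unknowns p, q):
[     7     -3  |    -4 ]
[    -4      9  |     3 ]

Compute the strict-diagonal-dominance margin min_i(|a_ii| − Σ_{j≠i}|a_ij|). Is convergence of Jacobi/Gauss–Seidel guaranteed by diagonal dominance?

row 1: |7| − (3) = 4
row 2: |9| − (4) = 5
minimum over rows = 4 → strictly diagonally dominant (convergence guaranteed)

4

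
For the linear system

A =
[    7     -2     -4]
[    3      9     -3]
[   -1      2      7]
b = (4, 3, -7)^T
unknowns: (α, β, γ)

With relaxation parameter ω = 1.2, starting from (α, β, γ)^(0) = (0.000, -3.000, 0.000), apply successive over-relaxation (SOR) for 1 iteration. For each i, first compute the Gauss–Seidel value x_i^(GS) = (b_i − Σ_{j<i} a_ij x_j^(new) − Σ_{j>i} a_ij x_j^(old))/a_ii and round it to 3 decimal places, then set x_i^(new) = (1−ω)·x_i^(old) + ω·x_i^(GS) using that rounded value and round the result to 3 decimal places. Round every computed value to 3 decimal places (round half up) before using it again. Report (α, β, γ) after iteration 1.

Iteration 1:
  α: GS value = (4 - (-2)·-3.000 - (-4)·0.000) / (7) = -0.286;  α ← (1−ω)·0.000 + ω·-0.286 = -0.343
  β: GS value = (3 - (3)·-0.343 - (-3)·0.000) / (9) = 0.448;  β ← (1−ω)·-3.000 + ω·0.448 = 1.138
  γ: GS value = (-7 - (-1)·-0.343 - (2)·1.138) / (7) = -1.374;  γ ← (1−ω)·0.000 + ω·-1.374 = -1.649

(-0.343, 1.138, -1.649)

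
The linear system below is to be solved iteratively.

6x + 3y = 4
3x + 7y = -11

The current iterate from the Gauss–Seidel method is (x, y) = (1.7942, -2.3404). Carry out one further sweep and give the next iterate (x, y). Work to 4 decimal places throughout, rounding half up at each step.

(1.8369, -2.3587)

One sweep:
  x = (4 - (3)·-2.3404) / (6) = 1.8369
  y = (-11 - (3)·1.8369) / (7) = -2.3587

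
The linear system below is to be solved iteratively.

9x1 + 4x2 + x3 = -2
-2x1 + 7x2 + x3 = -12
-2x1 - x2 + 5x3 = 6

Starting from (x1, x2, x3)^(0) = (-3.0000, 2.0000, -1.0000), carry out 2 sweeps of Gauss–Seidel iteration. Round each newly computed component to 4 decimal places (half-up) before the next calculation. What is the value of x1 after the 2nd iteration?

0.5555

Iteration 1:
  x1 = (-2 - (4)·2.0000 - (1)·-1.0000) / (9) = -1.0000
  x2 = (-12 - (-2)·-1.0000 - (1)·-1.0000) / (7) = -1.8571
  x3 = (6 - (-2)·-1.0000 - (-1)·-1.8571) / (5) = 0.4286
Iteration 2:
  x1 = (-2 - (4)·-1.8571 - (1)·0.4286) / (9) = 0.5555
  x2 = (-12 - (-2)·0.5555 - (1)·0.4286) / (7) = -1.6168
  x3 = (6 - (-2)·0.5555 - (-1)·-1.6168) / (5) = 1.0988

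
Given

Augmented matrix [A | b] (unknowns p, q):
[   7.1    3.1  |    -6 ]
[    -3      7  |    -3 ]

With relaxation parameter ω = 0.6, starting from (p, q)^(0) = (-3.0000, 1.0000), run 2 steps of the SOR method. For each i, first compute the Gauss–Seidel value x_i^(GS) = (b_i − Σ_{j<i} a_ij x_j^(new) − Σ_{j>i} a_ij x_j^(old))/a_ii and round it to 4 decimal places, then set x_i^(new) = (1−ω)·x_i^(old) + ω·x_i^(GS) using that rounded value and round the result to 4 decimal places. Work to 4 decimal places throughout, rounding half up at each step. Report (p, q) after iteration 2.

(-1.1994, -0.7109)

Iteration 1:
  p: GS value = (-6 - (3.1)·1.0000) / (7.1) = -1.2817;  p ← (1−ω)·-3.0000 + ω·-1.2817 = -1.9690
  q: GS value = (-3 - (-3)·-1.9690) / (7) = -1.2724;  q ← (1−ω)·1.0000 + ω·-1.2724 = -0.3634
Iteration 2:
  p: GS value = (-6 - (3.1)·-0.3634) / (7.1) = -0.6864;  p ← (1−ω)·-1.9690 + ω·-0.6864 = -1.1994
  q: GS value = (-3 - (-3)·-1.1994) / (7) = -0.9426;  q ← (1−ω)·-0.3634 + ω·-0.9426 = -0.7109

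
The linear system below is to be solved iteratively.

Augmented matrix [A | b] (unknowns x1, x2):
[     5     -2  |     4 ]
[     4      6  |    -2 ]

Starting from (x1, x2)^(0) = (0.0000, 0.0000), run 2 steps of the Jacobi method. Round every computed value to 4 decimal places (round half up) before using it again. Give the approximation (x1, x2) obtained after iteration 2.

Iteration 1:
  x1 = (4 - (-2)·0.0000) / (5) = 0.8000
  x2 = (-2 - (4)·0.0000) / (6) = -0.3333
Iteration 2:
  x1 = (4 - (-2)·-0.3333) / (5) = 0.6667
  x2 = (-2 - (4)·0.8000) / (6) = -0.8667

(0.6667, -0.8667)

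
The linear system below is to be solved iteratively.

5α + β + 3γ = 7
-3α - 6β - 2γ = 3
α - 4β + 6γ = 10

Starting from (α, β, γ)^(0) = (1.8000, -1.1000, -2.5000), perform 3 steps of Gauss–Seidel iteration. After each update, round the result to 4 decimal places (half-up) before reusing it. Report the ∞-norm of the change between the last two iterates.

0.1031

Iteration 1:
  α = (7 - (1)·-1.1000 - (3)·-2.5000) / (5) = 3.1200
  β = (3 - (-3)·3.1200 - (-2)·-2.5000) / (-6) = -1.2267
  γ = (10 - (1)·3.1200 - (-4)·-1.2267) / (6) = 0.3289
Iteration 2:
  α = (7 - (1)·-1.2267 - (3)·0.3289) / (5) = 1.4480
  β = (3 - (-3)·1.4480 - (-2)·0.3289) / (-6) = -1.3336
  γ = (10 - (1)·1.4480 - (-4)·-1.3336) / (6) = 0.5363
Iteration 3:
  α = (7 - (1)·-1.3336 - (3)·0.5363) / (5) = 1.3449
  β = (3 - (-3)·1.3449 - (-2)·0.5363) / (-6) = -1.3512
  γ = (10 - (1)·1.3449 - (-4)·-1.3512) / (6) = 0.5417
Change: (-0.1031, -0.0176, 0.0054) → max |·| = 0.1031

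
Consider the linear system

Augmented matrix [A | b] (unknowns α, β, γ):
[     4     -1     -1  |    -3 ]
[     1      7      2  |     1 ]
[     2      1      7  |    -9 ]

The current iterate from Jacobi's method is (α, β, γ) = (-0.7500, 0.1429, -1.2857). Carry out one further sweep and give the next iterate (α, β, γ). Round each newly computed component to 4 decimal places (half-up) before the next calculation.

(-1.0357, 0.6173, -1.0918)

One sweep:
  α = (-3 - (-1)·0.1429 - (-1)·-1.2857) / (4) = -1.0357
  β = (1 - (1)·-0.7500 - (2)·-1.2857) / (7) = 0.6173
  γ = (-9 - (2)·-0.7500 - (1)·0.1429) / (7) = -1.0918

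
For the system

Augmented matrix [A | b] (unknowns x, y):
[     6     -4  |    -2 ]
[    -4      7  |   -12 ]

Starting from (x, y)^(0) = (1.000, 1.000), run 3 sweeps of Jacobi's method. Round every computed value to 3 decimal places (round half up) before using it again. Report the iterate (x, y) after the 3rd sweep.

Iteration 1:
  x = (-2 - (-4)·1.000) / (6) = 0.333
  y = (-12 - (-4)·1.000) / (7) = -1.143
Iteration 2:
  x = (-2 - (-4)·-1.143) / (6) = -1.095
  y = (-12 - (-4)·0.333) / (7) = -1.524
Iteration 3:
  x = (-2 - (-4)·-1.524) / (6) = -1.349
  y = (-12 - (-4)·-1.095) / (7) = -2.340

(-1.349, -2.340)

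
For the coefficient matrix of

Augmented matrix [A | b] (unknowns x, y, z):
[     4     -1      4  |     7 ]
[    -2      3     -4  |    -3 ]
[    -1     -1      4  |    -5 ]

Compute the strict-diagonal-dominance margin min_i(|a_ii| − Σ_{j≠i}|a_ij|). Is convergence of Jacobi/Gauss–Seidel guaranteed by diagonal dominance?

row 1: |4| − (1+4) = -1
row 2: |3| − (2+4) = -3
row 3: |4| − (1+1) = 2
minimum over rows = -3 → not strictly diagonally dominant

-3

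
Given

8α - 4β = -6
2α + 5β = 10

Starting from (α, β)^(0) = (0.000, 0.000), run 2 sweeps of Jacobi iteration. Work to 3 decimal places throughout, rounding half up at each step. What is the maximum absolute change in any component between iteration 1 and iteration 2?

Iteration 1:
  α = (-6 - (-4)·0.000) / (8) = -0.750
  β = (10 - (2)·0.000) / (5) = 2.000
Iteration 2:
  α = (-6 - (-4)·2.000) / (8) = 0.250
  β = (10 - (2)·-0.750) / (5) = 2.300
Change: (1.000, 0.300) → max |·| = 1.000

1.000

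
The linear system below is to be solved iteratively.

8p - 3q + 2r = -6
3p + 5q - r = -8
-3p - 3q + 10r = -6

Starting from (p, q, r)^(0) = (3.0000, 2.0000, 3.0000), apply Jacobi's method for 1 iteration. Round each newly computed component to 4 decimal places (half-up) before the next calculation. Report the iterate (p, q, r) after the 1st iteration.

Iteration 1:
  p = (-6 - (-3)·2.0000 - (2)·3.0000) / (8) = -0.7500
  q = (-8 - (3)·3.0000 - (-1)·3.0000) / (5) = -2.8000
  r = (-6 - (-3)·3.0000 - (-3)·2.0000) / (10) = 0.9000

(-0.7500, -2.8000, 0.9000)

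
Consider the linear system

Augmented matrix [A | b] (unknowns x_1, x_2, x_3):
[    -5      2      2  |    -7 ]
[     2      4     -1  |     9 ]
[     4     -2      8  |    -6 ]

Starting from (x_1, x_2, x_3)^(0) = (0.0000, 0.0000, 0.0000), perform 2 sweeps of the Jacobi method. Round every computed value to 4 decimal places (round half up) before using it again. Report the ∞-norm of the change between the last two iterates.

Iteration 1:
  x_1 = (-7 - (2)·0.0000 - (2)·0.0000) / (-5) = 1.4000
  x_2 = (9 - (2)·0.0000 - (-1)·0.0000) / (4) = 2.2500
  x_3 = (-6 - (4)·0.0000 - (-2)·0.0000) / (8) = -0.7500
Iteration 2:
  x_1 = (-7 - (2)·2.2500 - (2)·-0.7500) / (-5) = 2.0000
  x_2 = (9 - (2)·1.4000 - (-1)·-0.7500) / (4) = 1.3625
  x_3 = (-6 - (4)·1.4000 - (-2)·2.2500) / (8) = -0.8875
Change: (0.6000, -0.8875, -0.1375) → max |·| = 0.8875

0.8875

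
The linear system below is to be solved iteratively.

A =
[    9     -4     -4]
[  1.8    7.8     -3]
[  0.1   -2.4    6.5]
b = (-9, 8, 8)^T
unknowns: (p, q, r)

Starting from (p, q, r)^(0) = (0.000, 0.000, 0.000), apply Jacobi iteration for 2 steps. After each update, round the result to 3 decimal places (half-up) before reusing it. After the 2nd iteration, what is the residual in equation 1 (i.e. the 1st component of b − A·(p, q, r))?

4.393

Iteration 1:
  p = (-9 - (-4)·0.000 - (-4)·0.000) / (9) = -1.000
  q = (8 - (1.8)·0.000 - (-3)·0.000) / (7.8) = 1.026
  r = (8 - (0.1)·0.000 - (-2.4)·0.000) / (6.5) = 1.231
Iteration 2:
  p = (-9 - (-4)·1.026 - (-4)·1.231) / (9) = 0.003
  q = (8 - (1.8)·-1.000 - (-3)·1.231) / (7.8) = 1.730
  r = (8 - (0.1)·-1.000 - (-2.4)·1.026) / (6.5) = 1.625
Residual b − A·x = (4.393, -0.624, 1.589)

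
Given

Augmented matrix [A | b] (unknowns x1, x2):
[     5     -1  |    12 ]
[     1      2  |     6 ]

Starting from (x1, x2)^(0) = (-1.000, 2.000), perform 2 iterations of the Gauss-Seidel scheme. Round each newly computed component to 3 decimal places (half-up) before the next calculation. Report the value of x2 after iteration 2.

Iteration 1:
  x1 = (12 - (-1)·2.000) / (5) = 2.800
  x2 = (6 - (1)·2.800) / (2) = 1.600
Iteration 2:
  x1 = (12 - (-1)·1.600) / (5) = 2.720
  x2 = (6 - (1)·2.720) / (2) = 1.640

1.640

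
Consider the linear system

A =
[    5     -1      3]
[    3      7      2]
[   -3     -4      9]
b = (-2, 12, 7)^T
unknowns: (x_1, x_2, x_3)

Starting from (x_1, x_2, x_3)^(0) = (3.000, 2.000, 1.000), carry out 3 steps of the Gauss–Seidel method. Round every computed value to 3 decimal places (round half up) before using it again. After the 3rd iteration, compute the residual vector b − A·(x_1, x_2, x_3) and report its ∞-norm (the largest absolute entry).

0.054

Iteration 1:
  x_1 = (-2 - (-1)·2.000 - (3)·1.000) / (5) = -0.600
  x_2 = (12 - (3)·-0.600 - (2)·1.000) / (7) = 1.686
  x_3 = (7 - (-3)·-0.600 - (-4)·1.686) / (9) = 1.327
Iteration 2:
  x_1 = (-2 - (-1)·1.686 - (3)·1.327) / (5) = -0.859
  x_2 = (12 - (3)·-0.859 - (2)·1.327) / (7) = 1.703
  x_3 = (7 - (-3)·-0.859 - (-4)·1.703) / (9) = 1.248
Iteration 3:
  x_1 = (-2 - (-1)·1.703 - (3)·1.248) / (5) = -0.808
  x_2 = (12 - (3)·-0.808 - (2)·1.248) / (7) = 1.704
  x_3 = (7 - (-3)·-0.808 - (-4)·1.704) / (9) = 1.266
Residual b − A·x = (-0.054, -0.036, -0.002); ∞-norm = 0.054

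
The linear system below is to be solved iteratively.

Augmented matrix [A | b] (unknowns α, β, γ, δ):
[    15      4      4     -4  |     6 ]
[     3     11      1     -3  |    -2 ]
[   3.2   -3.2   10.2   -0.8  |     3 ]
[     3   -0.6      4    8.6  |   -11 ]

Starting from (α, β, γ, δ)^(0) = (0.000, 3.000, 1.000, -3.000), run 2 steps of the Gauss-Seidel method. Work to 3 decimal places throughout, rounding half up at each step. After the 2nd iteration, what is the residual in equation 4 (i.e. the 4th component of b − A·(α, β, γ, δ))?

-0.004

Iteration 1:
  α = (6 - (4)·3.000 - (4)·1.000 - (-4)·-3.000) / (15) = -1.467
  β = (-2 - (3)·-1.467 - (1)·1.000 - (-3)·-3.000) / (11) = -0.691
  γ = (3 - (3.2)·-1.467 - (-3.2)·-0.691 - (-0.8)·-3.000) / (10.2) = 0.302
  δ = (-11 - (3)·-1.467 - (-0.6)·-0.691 - (4)·0.302) / (8.6) = -0.956
Iteration 2:
  α = (6 - (4)·-0.691 - (4)·0.302 - (-4)·-0.956) / (15) = 0.249
  β = (-2 - (3)·0.249 - (1)·0.302 - (-3)·-0.956) / (11) = -0.538
  γ = (3 - (3.2)·0.249 - (-3.2)·-0.538 - (-0.8)·-0.956) / (10.2) = -0.028
  δ = (-11 - (3)·0.249 - (-0.6)·-0.538 - (4)·-0.028) / (8.6) = -1.390
Residual b − A·x = (-1.031, -0.971, -0.345, -0.004)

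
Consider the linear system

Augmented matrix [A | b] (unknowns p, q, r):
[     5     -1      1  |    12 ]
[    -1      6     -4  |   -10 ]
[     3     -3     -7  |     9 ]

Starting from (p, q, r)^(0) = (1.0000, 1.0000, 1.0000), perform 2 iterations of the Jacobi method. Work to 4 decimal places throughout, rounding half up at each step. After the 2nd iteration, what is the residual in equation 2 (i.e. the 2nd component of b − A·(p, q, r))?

5.6333

Iteration 1:
  p = (12 - (-1)·1.0000 - (1)·1.0000) / (5) = 2.4000
  q = (-10 - (-1)·1.0000 - (-4)·1.0000) / (6) = -0.8333
  r = (9 - (3)·1.0000 - (-3)·1.0000) / (-7) = -1.2857
Iteration 2:
  p = (12 - (-1)·-0.8333 - (1)·-1.2857) / (5) = 2.4905
  q = (-10 - (-1)·2.4000 - (-4)·-1.2857) / (6) = -2.1238
  r = (9 - (3)·2.4000 - (-3)·-0.8333) / (-7) = 0.1000
Residual b − A·x = (-2.6763, 5.6333, -4.1429)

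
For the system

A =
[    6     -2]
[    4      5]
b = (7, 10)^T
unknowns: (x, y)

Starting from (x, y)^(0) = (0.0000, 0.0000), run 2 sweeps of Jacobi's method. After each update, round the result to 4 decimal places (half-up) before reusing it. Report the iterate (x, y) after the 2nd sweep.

(1.8333, 1.0666)

Iteration 1:
  x = (7 - (-2)·0.0000) / (6) = 1.1667
  y = (10 - (4)·0.0000) / (5) = 2.0000
Iteration 2:
  x = (7 - (-2)·2.0000) / (6) = 1.8333
  y = (10 - (4)·1.1667) / (5) = 1.0666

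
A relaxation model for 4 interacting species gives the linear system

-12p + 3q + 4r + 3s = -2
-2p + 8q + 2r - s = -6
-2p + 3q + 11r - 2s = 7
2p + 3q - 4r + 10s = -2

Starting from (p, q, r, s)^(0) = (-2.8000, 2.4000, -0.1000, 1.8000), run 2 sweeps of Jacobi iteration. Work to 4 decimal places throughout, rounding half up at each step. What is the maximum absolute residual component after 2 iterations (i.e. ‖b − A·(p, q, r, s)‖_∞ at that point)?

8.1917

Iteration 1:
  p = (-2 - (3)·2.4000 - (4)·-0.1000 - (3)·1.8000) / (-12) = 1.1833
  q = (-6 - (-2)·-2.8000 - (2)·-0.1000 - (-1)·1.8000) / (8) = -1.2000
  r = (7 - (-2)·-2.8000 - (3)·2.4000 - (-2)·1.8000) / (11) = -0.2000
  s = (-2 - (2)·-2.8000 - (3)·2.4000 - (-4)·-0.1000) / (10) = -0.4000
Iteration 2:
  p = (-2 - (3)·-1.2000 - (4)·-0.2000 - (3)·-0.4000) / (-12) = -0.3000
  q = (-6 - (-2)·1.1833 - (2)·-0.2000 - (-1)·-0.4000) / (8) = -0.4542
  r = (7 - (-2)·1.1833 - (3)·-1.2000 - (-2)·-0.4000) / (11) = 1.1061
  s = (-2 - (2)·1.1833 - (3)·-1.2000 - (-4)·-0.2000) / (10) = -0.1567
Residual b − A·x = (-8.1917, -5.3353, -4.7179, 5.9540); ∞-norm = 8.1917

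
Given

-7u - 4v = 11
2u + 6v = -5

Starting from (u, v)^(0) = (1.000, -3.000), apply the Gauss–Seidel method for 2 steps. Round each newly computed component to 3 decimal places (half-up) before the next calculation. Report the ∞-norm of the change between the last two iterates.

1.211

Iteration 1:
  u = (11 - (-4)·-3.000) / (-7) = 0.143
  v = (-5 - (2)·0.143) / (6) = -0.881
Iteration 2:
  u = (11 - (-4)·-0.881) / (-7) = -1.068
  v = (-5 - (2)·-1.068) / (6) = -0.477
Change: (-1.211, 0.404) → max |·| = 1.211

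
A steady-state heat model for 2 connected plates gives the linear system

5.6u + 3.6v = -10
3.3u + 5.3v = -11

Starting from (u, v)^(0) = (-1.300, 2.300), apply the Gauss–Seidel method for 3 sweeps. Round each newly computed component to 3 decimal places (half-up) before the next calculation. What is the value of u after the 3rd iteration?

Iteration 1:
  u = (-10 - (3.6)·2.300) / (5.6) = -3.264
  v = (-11 - (3.3)·-3.264) / (5.3) = -0.043
Iteration 2:
  u = (-10 - (3.6)·-0.043) / (5.6) = -1.758
  v = (-11 - (3.3)·-1.758) / (5.3) = -0.981
Iteration 3:
  u = (-10 - (3.6)·-0.981) / (5.6) = -1.155
  v = (-11 - (3.3)·-1.155) / (5.3) = -1.356

-1.155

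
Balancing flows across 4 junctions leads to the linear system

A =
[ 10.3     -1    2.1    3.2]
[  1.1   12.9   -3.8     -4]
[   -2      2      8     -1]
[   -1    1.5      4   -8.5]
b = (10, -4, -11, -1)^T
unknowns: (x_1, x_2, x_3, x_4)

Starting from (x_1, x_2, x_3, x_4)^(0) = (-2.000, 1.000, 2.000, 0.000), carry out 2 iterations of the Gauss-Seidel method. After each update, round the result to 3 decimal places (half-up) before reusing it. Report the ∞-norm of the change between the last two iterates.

1.186

Iteration 1:
  x_1 = (10 - (-1)·1.000 - (2.1)·2.000 - (3.2)·0.000) / (10.3) = 0.660
  x_2 = (-4 - (1.1)·0.660 - (-3.8)·2.000 - (-4)·0.000) / (12.9) = 0.223
  x_3 = (-11 - (-2)·0.660 - (2)·0.223 - (-1)·0.000) / (8) = -1.266
  x_4 = (-1 - (-1)·0.660 - (1.5)·0.223 - (4)·-1.266) / (-8.5) = -0.516
Iteration 2:
  x_1 = (10 - (-1)·0.223 - (2.1)·-1.266 - (3.2)·-0.516) / (10.3) = 1.411
  x_2 = (-4 - (1.1)·1.411 - (-3.8)·-1.266 - (-4)·-0.516) / (12.9) = -0.963
  x_3 = (-11 - (-2)·1.411 - (2)·-0.963 - (-1)·-0.516) / (8) = -0.846
  x_4 = (-1 - (-1)·1.411 - (1.5)·-0.963 - (4)·-0.846) / (-8.5) = -0.616
Change: (0.751, -1.186, 0.420, -0.100) → max |·| = 1.186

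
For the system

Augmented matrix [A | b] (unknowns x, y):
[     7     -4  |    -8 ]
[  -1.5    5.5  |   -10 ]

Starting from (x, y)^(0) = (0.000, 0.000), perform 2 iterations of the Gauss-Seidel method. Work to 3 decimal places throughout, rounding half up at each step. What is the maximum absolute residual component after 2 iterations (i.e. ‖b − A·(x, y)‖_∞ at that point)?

Iteration 1:
  x = (-8 - (-4)·0.000) / (7) = -1.143
  y = (-10 - (-1.5)·-1.143) / (5.5) = -2.130
Iteration 2:
  x = (-8 - (-4)·-2.130) / (7) = -2.360
  y = (-10 - (-1.5)·-2.360) / (5.5) = -2.462
Residual b − A·x = (-1.328, 0.001); ∞-norm = 1.328

1.328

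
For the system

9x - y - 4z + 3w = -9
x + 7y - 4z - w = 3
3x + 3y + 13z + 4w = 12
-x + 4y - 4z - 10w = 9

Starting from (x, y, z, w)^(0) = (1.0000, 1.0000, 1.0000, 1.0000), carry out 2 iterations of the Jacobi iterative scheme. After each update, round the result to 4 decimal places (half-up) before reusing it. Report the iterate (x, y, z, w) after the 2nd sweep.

(-0.4872, 0.4847, 1.1795, -0.4837)

Iteration 1:
  x = (-9 - (-1)·1.0000 - (-4)·1.0000 - (3)·1.0000) / (9) = -0.7778
  y = (3 - (1)·1.0000 - (-4)·1.0000 - (-1)·1.0000) / (7) = 1.0000
  z = (12 - (3)·1.0000 - (3)·1.0000 - (4)·1.0000) / (13) = 0.1538
  w = (9 - (-1)·1.0000 - (4)·1.0000 - (-4)·1.0000) / (-10) = -1.0000
Iteration 2:
  x = (-9 - (-1)·1.0000 - (-4)·0.1538 - (3)·-1.0000) / (9) = -0.4872
  y = (3 - (1)·-0.7778 - (-4)·0.1538 - (-1)·-1.0000) / (7) = 0.4847
  z = (12 - (3)·-0.7778 - (3)·1.0000 - (4)·-1.0000) / (13) = 1.1795
  w = (9 - (-1)·-0.7778 - (4)·1.0000 - (-4)·0.1538) / (-10) = -0.4837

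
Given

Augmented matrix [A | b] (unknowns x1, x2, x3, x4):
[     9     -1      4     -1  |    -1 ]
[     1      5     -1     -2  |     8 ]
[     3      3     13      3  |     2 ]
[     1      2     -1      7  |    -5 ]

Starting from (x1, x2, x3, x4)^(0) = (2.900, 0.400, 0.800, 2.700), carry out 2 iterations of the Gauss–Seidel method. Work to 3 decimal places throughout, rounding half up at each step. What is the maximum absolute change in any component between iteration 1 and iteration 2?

Iteration 1:
  x1 = (-1 - (-1)·0.400 - (4)·0.800 - (-1)·2.700) / (9) = -0.122
  x2 = (8 - (1)·-0.122 - (-1)·0.800 - (-2)·2.700) / (5) = 2.864
  x3 = (2 - (3)·-0.122 - (3)·2.864 - (3)·2.700) / (13) = -1.102
  x4 = (-5 - (1)·-0.122 - (2)·2.864 - (-1)·-1.102) / (7) = -1.673
Iteration 2:
  x1 = (-1 - (-1)·2.864 - (4)·-1.102 - (-1)·-1.673) / (9) = 0.511
  x2 = (8 - (1)·0.511 - (-1)·-1.102 - (-2)·-1.673) / (5) = 0.608
  x3 = (2 - (3)·0.511 - (3)·0.608 - (3)·-1.673) / (13) = 0.282
  x4 = (-5 - (1)·0.511 - (2)·0.608 - (-1)·0.282) / (7) = -0.921
Change: (0.633, -2.256, 1.384, 0.752) → max |·| = 2.256

2.256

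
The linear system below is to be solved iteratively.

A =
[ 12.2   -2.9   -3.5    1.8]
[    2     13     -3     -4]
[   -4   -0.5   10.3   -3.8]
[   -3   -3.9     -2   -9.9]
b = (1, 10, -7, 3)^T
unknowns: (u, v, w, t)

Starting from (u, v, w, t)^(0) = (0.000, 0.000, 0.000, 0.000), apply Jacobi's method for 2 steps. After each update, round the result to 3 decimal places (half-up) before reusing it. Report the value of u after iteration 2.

Iteration 1:
  u = (1 - (-2.9)·0.000 - (-3.5)·0.000 - (1.8)·0.000) / (12.2) = 0.082
  v = (10 - (2)·0.000 - (-3)·0.000 - (-4)·0.000) / (13) = 0.769
  w = (-7 - (-4)·0.000 - (-0.5)·0.000 - (-3.8)·0.000) / (10.3) = -0.680
  t = (3 - (-3)·0.000 - (-3.9)·0.000 - (-2)·0.000) / (-9.9) = -0.303
Iteration 2:
  u = (1 - (-2.9)·0.769 - (-3.5)·-0.680 - (1.8)·-0.303) / (12.2) = 0.114
  v = (10 - (2)·0.082 - (-3)·-0.680 - (-4)·-0.303) / (13) = 0.506
  w = (-7 - (-4)·0.082 - (-0.5)·0.769 - (-3.8)·-0.303) / (10.3) = -0.722
  t = (3 - (-3)·0.082 - (-3.9)·0.769 - (-2)·-0.680) / (-9.9) = -0.493

0.114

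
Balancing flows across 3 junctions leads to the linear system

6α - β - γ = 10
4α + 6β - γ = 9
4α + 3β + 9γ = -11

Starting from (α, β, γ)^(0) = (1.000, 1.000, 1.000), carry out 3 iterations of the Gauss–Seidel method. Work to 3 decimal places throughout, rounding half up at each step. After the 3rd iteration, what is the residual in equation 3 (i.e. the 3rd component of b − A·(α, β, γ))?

Iteration 1:
  α = (10 - (-1)·1.000 - (-1)·1.000) / (6) = 2.000
  β = (9 - (4)·2.000 - (-1)·1.000) / (6) = 0.333
  γ = (-11 - (4)·2.000 - (3)·0.333) / (9) = -2.222
Iteration 2:
  α = (10 - (-1)·0.333 - (-1)·-2.222) / (6) = 1.352
  β = (9 - (4)·1.352 - (-1)·-2.222) / (6) = 0.228
  γ = (-11 - (4)·1.352 - (3)·0.228) / (9) = -1.899
Iteration 3:
  α = (10 - (-1)·0.228 - (-1)·-1.899) / (6) = 1.388
  β = (9 - (4)·1.388 - (-1)·-1.899) / (6) = 0.258
  γ = (-11 - (4)·1.388 - (3)·0.258) / (9) = -1.925
Residual b − A·x = (0.005, -0.025, -0.001)

-0.001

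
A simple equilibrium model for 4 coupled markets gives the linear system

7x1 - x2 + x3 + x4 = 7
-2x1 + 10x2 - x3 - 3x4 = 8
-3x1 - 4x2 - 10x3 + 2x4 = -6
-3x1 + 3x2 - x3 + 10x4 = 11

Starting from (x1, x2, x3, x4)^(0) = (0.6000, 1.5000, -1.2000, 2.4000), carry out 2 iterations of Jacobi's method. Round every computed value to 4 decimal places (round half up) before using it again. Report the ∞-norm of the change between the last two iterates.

Iteration 1:
  x1 = (7 - (-1)·1.5000 - (1)·-1.2000 - (1)·2.4000) / (7) = 1.0429
  x2 = (8 - (-2)·0.6000 - (-1)·-1.2000 - (-3)·2.4000) / (10) = 1.5200
  x3 = (-6 - (-3)·0.6000 - (-4)·1.5000 - (2)·2.4000) / (-10) = 0.3000
  x4 = (11 - (-3)·0.6000 - (3)·1.5000 - (-1)·-1.2000) / (10) = 0.7100
Iteration 2:
  x1 = (7 - (-1)·1.5200 - (1)·0.3000 - (1)·0.7100) / (7) = 1.0729
  x2 = (8 - (-2)·1.0429 - (-1)·0.3000 - (-3)·0.7100) / (10) = 1.2516
  x3 = (-6 - (-3)·1.0429 - (-4)·1.5200 - (2)·0.7100) / (-10) = -0.1789
  x4 = (11 - (-3)·1.0429 - (3)·1.5200 - (-1)·0.3000) / (10) = 0.9869
Change: (0.0300, -0.2684, -0.4789, 0.2769) → max |·| = 0.4789

0.4789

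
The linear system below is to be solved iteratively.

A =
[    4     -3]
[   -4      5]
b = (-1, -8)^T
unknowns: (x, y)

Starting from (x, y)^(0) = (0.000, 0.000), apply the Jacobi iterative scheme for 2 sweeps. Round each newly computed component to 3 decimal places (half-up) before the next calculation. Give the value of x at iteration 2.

-1.450

Iteration 1:
  x = (-1 - (-3)·0.000) / (4) = -0.250
  y = (-8 - (-4)·0.000) / (5) = -1.600
Iteration 2:
  x = (-1 - (-3)·-1.600) / (4) = -1.450
  y = (-8 - (-4)·-0.250) / (5) = -1.800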